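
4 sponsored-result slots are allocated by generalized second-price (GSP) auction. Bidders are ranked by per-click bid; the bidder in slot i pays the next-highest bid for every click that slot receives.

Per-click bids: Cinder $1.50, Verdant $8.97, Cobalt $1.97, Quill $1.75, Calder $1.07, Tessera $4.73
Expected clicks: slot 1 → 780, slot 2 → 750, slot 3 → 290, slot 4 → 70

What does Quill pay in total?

Sorting advertisers: $8.97 (Verdant) > $4.73 (Tessera) > $1.97 (Cobalt) > $1.75 (Quill) > $1.50 (Cinder) > …
Quill holds slot 4 → pays next bid $1.50 × 70 clicks = $105.00.

Quill pays $105.00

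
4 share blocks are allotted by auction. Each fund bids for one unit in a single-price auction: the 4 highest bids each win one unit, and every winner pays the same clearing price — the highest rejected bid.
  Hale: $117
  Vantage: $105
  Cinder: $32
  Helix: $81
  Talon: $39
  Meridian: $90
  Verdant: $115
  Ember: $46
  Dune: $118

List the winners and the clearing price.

Sorting: 118 (Dune), 117 (Hale), 115 (Verdant), 105 (Vantage), 90 (Meridian), 81 (Helix), …
Winners (4 units): Dune, Hale, Verdant, Vantage.
First losing bid is Meridian's $90, which sets the uniform price.

Dune, Hale, Verdant, Vantage; each pays $90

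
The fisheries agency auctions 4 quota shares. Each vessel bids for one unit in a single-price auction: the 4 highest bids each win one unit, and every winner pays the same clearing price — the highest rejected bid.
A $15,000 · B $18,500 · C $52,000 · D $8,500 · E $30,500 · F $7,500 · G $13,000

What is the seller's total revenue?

Total revenue: $52,000

Ordering the bids: 52,000 (C), 30,500 (E), 18,500 (B), 15,000 (A), 13,000 (G), 8,500 (D), …
Winners (4 units): C, E, B, A.
Highest unsuccessful bid: $13,000 → clearing price.
Total revenue = 4 × $13,000 = $52,000.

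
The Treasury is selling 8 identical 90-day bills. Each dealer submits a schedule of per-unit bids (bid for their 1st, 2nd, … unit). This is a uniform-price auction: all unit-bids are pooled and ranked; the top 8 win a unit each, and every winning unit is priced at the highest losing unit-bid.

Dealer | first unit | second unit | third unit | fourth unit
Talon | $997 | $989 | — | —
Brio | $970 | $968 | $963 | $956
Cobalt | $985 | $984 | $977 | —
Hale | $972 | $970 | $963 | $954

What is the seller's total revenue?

Merging the schedules and taking the best 8: 997 (Talon-1), 989 (Talon-2), 985 (Cobalt-1), 984 (Cobalt-2), 977 (Cobalt-3), 972 (Hale-1), 970 (Brio-1), 970 (Hale-2)
Highest rejected unit-bid = $968.
Allocation: Brio 1, Cobalt 3, Hale 2, Talon 2. Every unit priced at $968.
Revenue = 8 × 968 = $7,744.

Total revenue: $7,744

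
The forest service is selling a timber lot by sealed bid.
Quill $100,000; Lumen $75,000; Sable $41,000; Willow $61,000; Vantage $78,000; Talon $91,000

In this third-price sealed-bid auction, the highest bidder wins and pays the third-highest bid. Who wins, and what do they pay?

Bids ranked: 100,000 (Quill) > 91,000 (Talon) > 78,000 (Vantage) > 75,000 (Lumen) > 61,000 (Willow) > 41,000 (Sable)
Quill is highest; pays the third-highest bid, $78,000.

Quill pays $78,000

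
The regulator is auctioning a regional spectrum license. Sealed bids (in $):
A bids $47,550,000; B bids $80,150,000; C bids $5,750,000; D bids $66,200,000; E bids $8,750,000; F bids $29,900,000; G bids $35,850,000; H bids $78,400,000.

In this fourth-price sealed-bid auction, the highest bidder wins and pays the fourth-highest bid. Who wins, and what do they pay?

B pays $47,550,000

Bids in order: 80,150,000 (B) > 78,400,000 (H) > 66,200,000 (D) > 47,550,000 (A) > 35,850,000 (G) > 29,900,000 (F) > …
B wins; payment is bid #4 in the ranking = $47,550,000.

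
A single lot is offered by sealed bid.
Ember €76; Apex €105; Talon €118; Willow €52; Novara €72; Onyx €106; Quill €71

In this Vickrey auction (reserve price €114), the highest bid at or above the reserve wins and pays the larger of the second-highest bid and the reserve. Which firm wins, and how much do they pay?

Sorting bids: 118 (Talon) > 106 (Onyx) > 105 (Apex) > 76 (Ember) > 72 (Novara) > 71 (Quill) > …
Highest eligible bid: Talon at €118.
Second-highest bid €106 is below the reserve €114, so the reserve binds → payment €114.

Talon pays €114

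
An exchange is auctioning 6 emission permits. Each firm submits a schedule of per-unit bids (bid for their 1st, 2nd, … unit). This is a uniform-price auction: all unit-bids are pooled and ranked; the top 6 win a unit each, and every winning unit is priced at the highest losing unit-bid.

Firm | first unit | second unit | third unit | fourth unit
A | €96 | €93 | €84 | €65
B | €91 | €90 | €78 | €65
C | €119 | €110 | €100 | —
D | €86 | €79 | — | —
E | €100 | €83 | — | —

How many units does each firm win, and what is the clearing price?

All unit-bids, highest first — top 6: 119 (C-1), 110 (C-2), 100 (C-3), 100 (E-1), 96 (A-1), 93 (A-2)
First bid not allocated: €91.
Allocation: A 2, C 3, E 1.

A 2, C 3, E 1; clearing price €91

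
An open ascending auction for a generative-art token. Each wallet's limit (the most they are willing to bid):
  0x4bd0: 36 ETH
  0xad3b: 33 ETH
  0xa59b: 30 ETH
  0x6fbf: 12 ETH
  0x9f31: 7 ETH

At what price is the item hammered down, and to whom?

Sorting limits: 36 (0x4bd0) > 33 (0xad3b) > 30 (0xa59b) > 12 (0x6fbf) > 7 (0x9f31)
Bidding ends when 0xad3b exits at 33 ETH; 0x4bd0 takes it.

0x4bd0 wins at 33 ETH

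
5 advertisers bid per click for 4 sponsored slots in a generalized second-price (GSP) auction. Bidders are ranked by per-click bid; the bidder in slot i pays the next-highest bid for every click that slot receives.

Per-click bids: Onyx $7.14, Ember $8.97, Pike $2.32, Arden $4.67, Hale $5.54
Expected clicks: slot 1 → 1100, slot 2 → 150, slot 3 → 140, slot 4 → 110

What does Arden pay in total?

Per-click bids in order: $8.97 (Ember) > $7.14 (Onyx) > $5.54 (Hale) > $4.67 (Arden) > $2.32 (Pike)
Arden holds slot 4 → pays next bid $2.32 × 110 clicks = $255.20.

Arden pays $255.20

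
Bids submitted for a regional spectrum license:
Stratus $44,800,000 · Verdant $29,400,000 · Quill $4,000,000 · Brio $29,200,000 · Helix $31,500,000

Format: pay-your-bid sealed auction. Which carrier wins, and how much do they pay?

Stratus pays $44,800,000

Sorting bids: 44,800,000 (Stratus) > 31,500,000 (Helix) > 29,400,000 (Verdant) > 29,200,000 (Brio) > 4,000,000 (Quill)
First-price: Stratus pays what they bid, $44,800,000.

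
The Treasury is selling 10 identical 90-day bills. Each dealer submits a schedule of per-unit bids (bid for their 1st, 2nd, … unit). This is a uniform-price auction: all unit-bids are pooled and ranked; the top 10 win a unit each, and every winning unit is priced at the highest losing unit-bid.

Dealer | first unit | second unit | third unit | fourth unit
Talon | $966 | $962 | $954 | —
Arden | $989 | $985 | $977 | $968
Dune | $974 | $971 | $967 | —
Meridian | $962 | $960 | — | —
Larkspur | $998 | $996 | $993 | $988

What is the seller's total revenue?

All unit-bids, highest first — top 10: 998 (Larkspur-1), 996 (Larkspur-2), 993 (Larkspur-3), 989 (Arden-1), 988 (Larkspur-4), 985 (Arden-2), 977 (Arden-3), 974 (Dune-1), 971 (Dune-2), 968 (Arden-4)
The (k+1)-th unit-bid is $967.
Allocation: Arden 4, Dune 2, Larkspur 4. Every unit priced at $967.
Revenue = 10 × 967 = $9,670.

Total revenue: $9,670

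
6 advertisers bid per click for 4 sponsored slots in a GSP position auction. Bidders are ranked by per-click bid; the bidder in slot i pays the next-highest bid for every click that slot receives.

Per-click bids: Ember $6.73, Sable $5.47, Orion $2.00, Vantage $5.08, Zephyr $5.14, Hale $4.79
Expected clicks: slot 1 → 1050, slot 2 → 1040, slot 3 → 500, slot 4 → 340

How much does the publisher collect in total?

Total revenue: $15257.70

Sorting advertisers: $6.73 (Ember) > $5.47 (Sable) > $5.14 (Zephyr) > $5.08 (Vantage) > $4.79 (Hale) > …
Slot 1: Ember pays $5.47 × 1050 = $5743.50
Slot 2: Sable pays $5.14 × 1040 = $5345.60
Slot 3: Zephyr pays $5.08 × 500 = $2540.00
Slot 4: Vantage pays $4.79 × 340 = $1628.60
Total = $15257.70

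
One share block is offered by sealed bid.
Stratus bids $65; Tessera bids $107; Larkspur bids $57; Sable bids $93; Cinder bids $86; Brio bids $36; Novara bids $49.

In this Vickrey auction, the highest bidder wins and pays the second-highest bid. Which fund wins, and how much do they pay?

Bids in order: 107 (Tessera) > 93 (Sable) > 86 (Cinder) > 65 (Stratus) > 57 (Larkspur) > 49 (Novara) > …
Tessera is highest; pays the second-highest bid, $93.

Tessera pays $93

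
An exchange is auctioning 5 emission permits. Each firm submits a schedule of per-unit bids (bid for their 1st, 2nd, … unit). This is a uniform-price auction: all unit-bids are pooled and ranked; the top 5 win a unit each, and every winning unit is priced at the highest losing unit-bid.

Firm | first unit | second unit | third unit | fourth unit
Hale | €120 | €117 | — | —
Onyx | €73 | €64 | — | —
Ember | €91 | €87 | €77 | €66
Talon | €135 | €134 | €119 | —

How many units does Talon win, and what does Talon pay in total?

All unit-bids, highest first — top 5: 135 (Talon-1), 134 (Talon-2), 120 (Hale-1), 119 (Talon-3), 117 (Hale-2)
The (k+1)-th unit-bid is €91.
Talon wins 3 unit(s) at €91 each.

Talon: 3 units, pays €273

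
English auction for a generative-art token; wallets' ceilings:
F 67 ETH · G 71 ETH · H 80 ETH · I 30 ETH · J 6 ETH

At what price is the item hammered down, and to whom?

Ascending (English) auction: the price rises until one bidder remains; the winner pays the price at which the last rival dropped out.
Sorting limits: 80 (H) > 71 (G) > 67 (F) > 30 (I) > 6 (J)
Bidding ends when G exits at 71 ETH; H takes it.

H wins at 71 ETH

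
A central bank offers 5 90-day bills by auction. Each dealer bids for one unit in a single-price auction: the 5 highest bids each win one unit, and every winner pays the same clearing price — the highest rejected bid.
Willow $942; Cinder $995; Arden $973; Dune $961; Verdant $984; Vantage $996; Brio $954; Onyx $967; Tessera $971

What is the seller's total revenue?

Ordering the bids: 996 (Vantage), 995 (Cinder), 984 (Verdant), 973 (Arden), 971 (Tessera), 967 (Onyx), 961 (Dune), …
The 5 highest are Vantage, Cinder, Verdant, Arden, Tessera.
First losing bid is Onyx's $967, which sets the uniform price.
Total revenue = 5 × $967 = $4,835.

Total revenue: $4,835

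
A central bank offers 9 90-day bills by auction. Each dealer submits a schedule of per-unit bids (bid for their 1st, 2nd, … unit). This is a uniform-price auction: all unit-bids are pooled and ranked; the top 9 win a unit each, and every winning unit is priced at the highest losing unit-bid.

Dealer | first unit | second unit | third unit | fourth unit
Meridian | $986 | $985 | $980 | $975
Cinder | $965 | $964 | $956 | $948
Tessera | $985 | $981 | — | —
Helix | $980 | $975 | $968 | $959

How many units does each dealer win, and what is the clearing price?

Pooled unit-bids ranked (top 9): 986 (Meridian-1), 985 (Meridian-2), 985 (Tessera-1), 981 (Tessera-2), 980 (Meridian-3), 980 (Helix-1), 975 (Meridian-4), 975 (Helix-2), 968 (Helix-3)
Highest rejected unit-bid = $965.
Allocation: Helix 3, Meridian 4, Tessera 2.

Helix 3, Meridian 4, Tessera 2; clearing price $965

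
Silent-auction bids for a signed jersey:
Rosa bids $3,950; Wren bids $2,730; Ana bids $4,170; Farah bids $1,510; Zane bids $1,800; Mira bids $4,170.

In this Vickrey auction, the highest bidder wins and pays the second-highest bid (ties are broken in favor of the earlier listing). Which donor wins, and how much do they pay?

Ana pays $4,170

Bids ranked: 4,170 (Ana) > 4,170 (Mira) > 3,950 (Rosa) > 2,730 (Wren) > 1,800 (Zane) > 1,510 (Farah)
Tie at $4,170 → Ana wins by tie-break.
Ana is highest; pays the second-highest bid, $4,170.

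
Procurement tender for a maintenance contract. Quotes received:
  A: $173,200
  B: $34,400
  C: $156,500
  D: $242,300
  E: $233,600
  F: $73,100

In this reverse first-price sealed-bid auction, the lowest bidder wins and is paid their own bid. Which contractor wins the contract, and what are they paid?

Reverse first-price sealed-bid auction: the lowest bidder wins and is paid their own bid.
Bids ranked: 34,400 (B) < 73,100 (F) < 156,500 (C) < 173,200 (A) < 233,600 (E) < 242,300 (D)
B has the lowest bid and is paid exactly that: $34,400.

B is paid $34,400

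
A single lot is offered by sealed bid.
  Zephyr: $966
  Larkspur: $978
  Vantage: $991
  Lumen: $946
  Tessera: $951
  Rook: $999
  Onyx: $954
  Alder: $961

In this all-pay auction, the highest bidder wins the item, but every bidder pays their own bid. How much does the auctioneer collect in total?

Total revenue: $7,746

Bids ranked: 999 (Rook) > 991 (Vantage) > 978 (Larkspur) > 966 (Zephyr) > 961 (Alder) > 954 (Onyx) > …
Every bidder forfeits their bid regardless of winning.
Revenue = 966 + 978 + 991 + 946 + 951 + 999 + 954 + 961 = $7,746.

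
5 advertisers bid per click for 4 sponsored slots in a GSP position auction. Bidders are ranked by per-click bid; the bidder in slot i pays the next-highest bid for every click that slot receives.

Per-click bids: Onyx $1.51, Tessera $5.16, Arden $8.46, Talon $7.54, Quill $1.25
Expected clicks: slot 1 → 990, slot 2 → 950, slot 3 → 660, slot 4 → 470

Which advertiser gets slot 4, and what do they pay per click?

Onyx; $1.25 per click

Per-click bids in order: $8.46 (Arden) > $7.54 (Talon) > $5.16 (Tessera) > $1.51 (Onyx) > $1.25 (Quill)
Slot 4 goes to the fourth-ranked bidder, Onyx, who pays the next bid down: $1.25/click.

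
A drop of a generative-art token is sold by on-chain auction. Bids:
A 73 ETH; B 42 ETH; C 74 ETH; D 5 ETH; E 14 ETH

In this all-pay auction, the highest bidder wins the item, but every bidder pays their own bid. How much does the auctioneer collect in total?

All-pay auction: the highest bidder wins the item, but every bidder pays their own bid.
Bids in order: 74 (C) > 73 (A) > 42 (B) > 14 (E) > 5 (D)
C wins with the top bid; all bids are sunk regardless.
Every bidder forfeits their bid regardless of winning.
Revenue = 73 + 42 + 74 + 5 + 14 = 208 ETH.

Total revenue: 208 ETH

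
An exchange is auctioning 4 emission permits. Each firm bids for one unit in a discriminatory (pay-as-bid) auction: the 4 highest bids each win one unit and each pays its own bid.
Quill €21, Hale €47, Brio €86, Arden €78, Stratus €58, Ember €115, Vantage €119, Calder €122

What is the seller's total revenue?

Total revenue: €442

Bids ranked high→low: 122 (Calder), 119 (Vantage), 115 (Ember), 86 (Brio), 78 (Arden), 58 (Stratus), …
Top 4: Calder, Vantage, Ember, Brio.
Total revenue = 122 + 119 + 115 + 86 = €442.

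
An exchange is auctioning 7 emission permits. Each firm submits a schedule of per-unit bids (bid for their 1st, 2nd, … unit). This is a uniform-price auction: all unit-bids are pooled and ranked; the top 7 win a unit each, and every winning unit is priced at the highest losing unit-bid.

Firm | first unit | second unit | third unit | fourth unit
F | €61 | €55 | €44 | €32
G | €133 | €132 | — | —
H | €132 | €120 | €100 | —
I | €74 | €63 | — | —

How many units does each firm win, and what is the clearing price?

All unit-bids, highest first — top 7: 133 (G-1), 132 (G-2), 132 (H-1), 120 (H-2), 100 (H-3), 74 (I-1), 63 (I-2)
First bid not allocated: €61.
Allocation: G 2, H 3, I 2.

G 2, H 3, I 2; clearing price €61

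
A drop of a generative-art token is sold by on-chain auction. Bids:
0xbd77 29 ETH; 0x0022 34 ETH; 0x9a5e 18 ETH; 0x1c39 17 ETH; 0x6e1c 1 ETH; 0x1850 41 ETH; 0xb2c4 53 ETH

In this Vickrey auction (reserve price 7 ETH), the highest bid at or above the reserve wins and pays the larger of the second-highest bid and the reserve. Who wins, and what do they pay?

Vickrey auction (reserve price 7 ETH): the highest bid at or above the reserve wins and pays the larger of the second-highest bid and the reserve.
Sorting bids: 53 (0xb2c4) > 41 (0x1850) > 34 (0x0022) > 29 (0xbd77) > 18 (0x9a5e) > 17 (0x1c39) > …
0xb2c4 has the top bid at or above the reserve (53 ETH).
max(second-highest 41 ETH, reserve 7 ETH) = 41 ETH; the reserve does not bind.

0xb2c4 pays 41 ETH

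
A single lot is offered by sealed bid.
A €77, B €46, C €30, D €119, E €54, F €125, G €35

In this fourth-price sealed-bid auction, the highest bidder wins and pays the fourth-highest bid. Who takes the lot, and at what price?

Rule: the highest bidder wins and pays the fourth-highest bid.
Sorting bids: 125 (F) > 119 (D) > 77 (A) > 54 (E) > 46 (B) > 35 (G) > …
F wins; payment is bid #4 in the ranking = €54.

F pays €54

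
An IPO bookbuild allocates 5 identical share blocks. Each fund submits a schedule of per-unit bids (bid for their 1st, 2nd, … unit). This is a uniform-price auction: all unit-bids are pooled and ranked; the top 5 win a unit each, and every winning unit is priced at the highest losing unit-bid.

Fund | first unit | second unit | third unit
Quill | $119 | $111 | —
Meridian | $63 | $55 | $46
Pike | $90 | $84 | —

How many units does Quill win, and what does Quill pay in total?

Merging the schedules and taking the best 5: 119 (Quill-1), 111 (Quill-2), 90 (Pike-1), 84 (Pike-2), 63 (Meridian-1)
The (k+1)-th unit-bid is $55.
Quill wins 2 unit(s) at $55 each.

Quill: 2 units, pays $110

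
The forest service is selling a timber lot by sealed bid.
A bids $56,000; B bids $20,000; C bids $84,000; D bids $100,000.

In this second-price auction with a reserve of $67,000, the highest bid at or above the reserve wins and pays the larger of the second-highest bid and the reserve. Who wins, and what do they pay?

D pays $84,000

Bids ranked: 100,000 (D) > 84,000 (C) > 56,000 (A) > 20,000 (B)
D has the top bid at or above the reserve ($100,000).
max(second-highest $84,000, reserve $67,000) = $84,000; the reserve does not bind.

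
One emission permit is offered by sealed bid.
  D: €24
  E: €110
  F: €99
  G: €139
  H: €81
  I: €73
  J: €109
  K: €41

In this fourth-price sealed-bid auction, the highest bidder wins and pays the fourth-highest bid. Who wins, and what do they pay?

G pays €99

Rule: the highest bidder wins and pays the fourth-highest bid.
Bids in order: 139 (G) > 110 (E) > 109 (J) > 99 (F) > 81 (H) > 73 (I) > …
G is highest; pays the fourth-highest bid, €99.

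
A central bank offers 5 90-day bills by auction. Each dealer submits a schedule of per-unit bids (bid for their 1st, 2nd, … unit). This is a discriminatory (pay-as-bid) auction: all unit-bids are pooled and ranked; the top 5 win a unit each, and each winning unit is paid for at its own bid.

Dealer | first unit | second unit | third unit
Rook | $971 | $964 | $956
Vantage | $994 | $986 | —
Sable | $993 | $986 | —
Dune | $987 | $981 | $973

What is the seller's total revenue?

Total revenue: $4,946

Merging the schedules and taking the best 5: 994 (Vantage-1), 993 (Sable-1), 987 (Dune-1), 986 (Vantage-2), 986 (Sable-2)
Next rejected bid: $981 (not a price — pay-as-bid).
Each winning unit pays its own bid.
Revenue = 994 + 993 + 987 + 986 + 986 = $4,946.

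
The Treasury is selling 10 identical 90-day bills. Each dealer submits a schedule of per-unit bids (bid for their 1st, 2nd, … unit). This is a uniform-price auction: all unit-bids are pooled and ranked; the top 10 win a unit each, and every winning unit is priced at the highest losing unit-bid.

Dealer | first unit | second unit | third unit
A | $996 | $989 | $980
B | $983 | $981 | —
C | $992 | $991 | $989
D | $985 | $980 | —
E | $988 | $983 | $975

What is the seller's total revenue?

Pooled unit-bids ranked (top 10): 996 (A-1), 992 (C-1), 991 (C-2), 989 (A-2), 989 (C-3), 988 (E-1), 985 (D-1), 983 (B-1), 983 (E-2), 981 (B-2)
First bid not allocated: $980.
Allocation: A 2, B 2, C 3, D 1, E 2. Every unit priced at $980.
Revenue = 10 × 980 = $9,800.

Total revenue: $9,800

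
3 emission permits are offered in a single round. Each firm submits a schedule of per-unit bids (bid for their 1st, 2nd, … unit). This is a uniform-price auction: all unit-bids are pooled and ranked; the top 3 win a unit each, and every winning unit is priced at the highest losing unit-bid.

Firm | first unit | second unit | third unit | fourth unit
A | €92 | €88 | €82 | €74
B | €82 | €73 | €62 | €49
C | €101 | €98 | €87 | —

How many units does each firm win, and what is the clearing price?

A 1, C 2; clearing price €88

Merging the schedules and taking the best 3: 101 (C-1), 98 (C-2), 92 (A-1)
Highest rejected unit-bid = €88.
Allocation: A 1, C 2.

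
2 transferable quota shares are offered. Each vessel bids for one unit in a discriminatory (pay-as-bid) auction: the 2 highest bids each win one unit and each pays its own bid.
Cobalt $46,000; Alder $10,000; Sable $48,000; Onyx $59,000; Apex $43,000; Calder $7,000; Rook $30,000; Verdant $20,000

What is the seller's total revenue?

Sorting: 59,000 (Onyx), 48,000 (Sable), 46,000 (Cobalt), 43,000 (Apex), …
Winners (2 units): Onyx, Sable.
Total revenue = 59,000 + 48,000 = $107,000.

Total revenue: $107,000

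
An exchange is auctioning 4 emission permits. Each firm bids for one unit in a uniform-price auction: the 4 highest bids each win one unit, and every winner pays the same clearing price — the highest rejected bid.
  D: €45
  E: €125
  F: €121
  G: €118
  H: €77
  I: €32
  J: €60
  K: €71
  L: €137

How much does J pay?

J pays €0

Ordering the bids: 137 (L), 125 (E), 121 (F), 118 (G), 77 (H), 71 (K), …
Top 4: L, E, F, G.
Clearing price = highest rejected bid = €77.
J does not win → pays €0.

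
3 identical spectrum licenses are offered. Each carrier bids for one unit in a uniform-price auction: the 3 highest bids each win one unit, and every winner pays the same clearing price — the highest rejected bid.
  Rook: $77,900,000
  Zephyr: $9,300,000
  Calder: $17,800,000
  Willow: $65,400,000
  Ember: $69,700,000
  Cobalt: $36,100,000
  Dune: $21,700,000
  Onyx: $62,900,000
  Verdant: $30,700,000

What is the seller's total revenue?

Bids ranked high→low: 77,900,000 (Rook), 69,700,000 (Ember), 65,400,000 (Willow), 62,900,000 (Onyx), 36,100,000 (Cobalt), …
The 3 highest are Rook, Ember, Willow.
Clearing price = highest rejected bid = $62,900,000.
Total revenue = 3 × $62,900,000 = $188,700,000.

Total revenue: $188,700,000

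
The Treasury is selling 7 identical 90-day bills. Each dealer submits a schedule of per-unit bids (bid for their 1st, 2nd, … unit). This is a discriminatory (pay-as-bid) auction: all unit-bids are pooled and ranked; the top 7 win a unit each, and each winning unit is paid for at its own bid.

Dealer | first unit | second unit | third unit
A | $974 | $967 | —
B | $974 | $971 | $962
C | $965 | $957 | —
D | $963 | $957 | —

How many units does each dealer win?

Merging the schedules and taking the best 7: 974 (A-1), 974 (B-1), 971 (B-2), 967 (A-2), 965 (C-1), 963 (D-1), 962 (B-3)
Next rejected bid: $957 (not a price — pay-as-bid).
Allocation: A 2, B 3, C 1, D 1.

A 2, B 3, C 1, D 1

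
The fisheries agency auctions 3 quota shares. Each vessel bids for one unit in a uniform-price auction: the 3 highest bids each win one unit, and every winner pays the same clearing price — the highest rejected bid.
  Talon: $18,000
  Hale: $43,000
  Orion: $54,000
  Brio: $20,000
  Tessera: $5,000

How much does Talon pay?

Bids ranked high→low: 54,000 (Orion), 43,000 (Hale), 20,000 (Brio), 18,000 (Talon), 5,000 (Tessera)
Top 3: Orion, Hale, Brio.
Clearing price = highest rejected bid = $18,000.
Talon does not win → pays $0.

Talon pays $0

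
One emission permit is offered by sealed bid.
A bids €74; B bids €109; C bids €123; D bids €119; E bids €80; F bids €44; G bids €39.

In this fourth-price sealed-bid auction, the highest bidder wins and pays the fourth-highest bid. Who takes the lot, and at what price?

C pays €80

Bids ranked: 123 (C) > 119 (D) > 109 (B) > 80 (E) > 74 (A) > 44 (F) > …
C wins; payment is bid #4 in the ranking = €80.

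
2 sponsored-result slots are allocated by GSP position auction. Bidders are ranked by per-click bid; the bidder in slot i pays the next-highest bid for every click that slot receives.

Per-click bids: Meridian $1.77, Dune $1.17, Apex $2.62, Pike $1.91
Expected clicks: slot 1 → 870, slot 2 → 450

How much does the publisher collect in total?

Total revenue: $2458.20

Per-click bids in order: $2.62 (Apex) > $1.91 (Pike) > $1.77 (Meridian) > …
Slot 1: Apex pays $1.91 × 870 = $1661.70
Slot 2: Pike pays $1.77 × 450 = $796.50
Total = $2458.20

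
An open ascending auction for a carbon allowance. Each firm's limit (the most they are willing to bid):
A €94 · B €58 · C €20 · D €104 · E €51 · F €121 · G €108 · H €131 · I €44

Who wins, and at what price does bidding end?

Rule: the price rises until one bidder remains; the winner pays the price at which the last rival dropped out.
Limits ranked: 131 (H) > 121 (F) > 108 (G) > 104 (D) > 94 (A) > 58 (B) > …
F is the last rival to drop out, at €121; H remains and wins at that price.

H wins at €121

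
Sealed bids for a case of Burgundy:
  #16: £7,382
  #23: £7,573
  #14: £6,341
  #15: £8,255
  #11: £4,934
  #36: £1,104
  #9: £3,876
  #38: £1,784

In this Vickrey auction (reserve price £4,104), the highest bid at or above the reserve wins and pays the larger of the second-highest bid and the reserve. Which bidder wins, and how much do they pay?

Bids in order: 8,255 (#15) > 7,573 (#23) > 7,382 (#16) > 6,341 (#14) > 4,934 (#11) > 3,876 (#9) > …
Highest eligible bid: #15 at £8,255.
Second-highest bid £7,573 exceeds the reserve £4,104 → payment £7,573.

#15 pays £7,573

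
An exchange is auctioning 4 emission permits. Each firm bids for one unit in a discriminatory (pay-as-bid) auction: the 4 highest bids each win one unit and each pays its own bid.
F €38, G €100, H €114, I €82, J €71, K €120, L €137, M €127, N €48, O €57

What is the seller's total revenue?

Total revenue: €498

Bids ranked high→low: 137 (L), 127 (M), 120 (K), 114 (H), 100 (G), 82 (I), …
Winners (4 units): L, M, K, H.
Total revenue = 137 + 127 + 120 + 114 = €498.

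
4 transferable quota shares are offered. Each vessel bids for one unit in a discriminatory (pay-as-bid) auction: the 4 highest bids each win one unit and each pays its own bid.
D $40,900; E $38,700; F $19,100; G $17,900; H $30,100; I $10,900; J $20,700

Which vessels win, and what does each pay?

D $40,900, E $38,700, H $30,100, J $20,700

Ordering the bids: 40,900 (D), 38,700 (E), 30,100 (H), 20,700 (J), 19,100 (F), 17,900 (G), …
Top 4: D, E, H, J.
Each winner pays its own bid: D $40,900, E $38,700, H $30,100, J $20,700.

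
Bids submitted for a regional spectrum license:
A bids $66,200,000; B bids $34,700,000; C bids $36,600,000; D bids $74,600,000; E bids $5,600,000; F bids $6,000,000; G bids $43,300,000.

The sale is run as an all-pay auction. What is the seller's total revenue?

Bids ranked: 74,600,000 (D) > 66,200,000 (A) > 43,300,000 (G) > 36,600,000 (C) > 34,700,000 (B) > 6,000,000 (F) > …
D wins with the top bid; all bids are sunk regardless.
Every bidder forfeits their bid regardless of winning.
Revenue = 66,200,000 + 34,700,000 + 36,600,000 + 74,600,000 + 5,600,000 + 6,000,000 + 43,300,000 = $267,000,000.

Total revenue: $267,000,000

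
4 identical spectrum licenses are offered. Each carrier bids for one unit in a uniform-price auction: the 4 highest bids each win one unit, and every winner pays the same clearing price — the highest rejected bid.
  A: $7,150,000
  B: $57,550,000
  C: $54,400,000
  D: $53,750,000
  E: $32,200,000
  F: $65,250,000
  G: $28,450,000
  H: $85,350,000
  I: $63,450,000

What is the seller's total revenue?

Sorting: 85,350,000 (H), 65,250,000 (F), 63,450,000 (I), 57,550,000 (B), 54,400,000 (C), 53,750,000 (D), …
The 4 highest are H, F, I, B.
Clearing price = highest rejected bid = $54,400,000.
Total revenue = 4 × $54,400,000 = $217,600,000.

Total revenue: $217,600,000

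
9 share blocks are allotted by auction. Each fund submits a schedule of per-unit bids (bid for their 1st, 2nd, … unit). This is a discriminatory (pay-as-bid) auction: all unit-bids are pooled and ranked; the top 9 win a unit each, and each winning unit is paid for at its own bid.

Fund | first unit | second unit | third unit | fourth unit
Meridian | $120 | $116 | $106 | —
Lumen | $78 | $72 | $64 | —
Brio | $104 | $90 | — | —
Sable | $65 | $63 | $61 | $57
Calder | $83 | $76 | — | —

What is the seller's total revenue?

Total revenue: $845

All unit-bids, highest first — top 9: 120 (Meridian-1), 116 (Meridian-2), 106 (Meridian-3), 104 (Brio-1), 90 (Brio-2), 83 (Calder-1), 78 (Lumen-1), 76 (Calder-2), 72 (Lumen-2)
Next rejected bid: $65 (not a price — pay-as-bid).
Each winning unit pays its own bid.
Revenue = 120 + 116 + 106 + 104 + 90 + 83 + 78 + 76 + 72 = $845.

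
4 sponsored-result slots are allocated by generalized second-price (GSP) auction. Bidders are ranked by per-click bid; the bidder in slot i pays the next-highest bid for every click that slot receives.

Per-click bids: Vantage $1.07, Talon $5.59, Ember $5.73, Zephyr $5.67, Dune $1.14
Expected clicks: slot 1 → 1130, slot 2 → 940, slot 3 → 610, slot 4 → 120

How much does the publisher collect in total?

Ranked by bid: $5.73 (Ember) > $5.67 (Zephyr) > $5.59 (Talon) > $1.14 (Dune) > $1.07 (Vantage)
Slot 1: Ember pays $5.67 × 1130 = $6407.10
Slot 2: Zephyr pays $5.59 × 940 = $5254.60
Slot 3: Talon pays $1.14 × 610 = $695.40
Slot 4: Dune pays $1.07 × 120 = $128.40
Total = $12485.50

Total revenue: $12485.50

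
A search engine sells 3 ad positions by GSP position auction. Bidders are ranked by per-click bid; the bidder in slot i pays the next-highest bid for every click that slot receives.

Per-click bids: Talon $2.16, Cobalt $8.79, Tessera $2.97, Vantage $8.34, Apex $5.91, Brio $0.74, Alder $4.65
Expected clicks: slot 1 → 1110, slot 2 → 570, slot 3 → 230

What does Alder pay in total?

Alder pays $0.00

Per-click bids in order: $8.79 (Cobalt) > $8.34 (Vantage) > $5.91 (Apex) > $4.65 (Alder) > …
Alder ranks below slot 3 → no slot, pays nothing.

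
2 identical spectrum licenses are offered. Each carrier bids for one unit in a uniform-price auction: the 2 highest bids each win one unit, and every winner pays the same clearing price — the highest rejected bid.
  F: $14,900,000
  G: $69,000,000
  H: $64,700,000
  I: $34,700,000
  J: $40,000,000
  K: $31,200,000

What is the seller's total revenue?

Sorting: 69,000,000 (G), 64,700,000 (H), 40,000,000 (J), 34,700,000 (I), …
Winners (2 units): G, H.
Clearing price = highest rejected bid = $40,000,000.
Total revenue = 2 × $40,000,000 = $80,000,000.

Total revenue: $80,000,000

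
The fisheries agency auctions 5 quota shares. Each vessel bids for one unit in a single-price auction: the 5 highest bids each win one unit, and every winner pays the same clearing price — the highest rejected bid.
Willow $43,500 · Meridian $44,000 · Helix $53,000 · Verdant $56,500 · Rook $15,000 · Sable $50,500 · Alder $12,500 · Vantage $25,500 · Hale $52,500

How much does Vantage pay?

Ordering the bids: 56,500 (Verdant), 53,000 (Helix), 52,500 (Hale), 50,500 (Sable), 44,000 (Meridian), 43,500 (Willow), 25,500 (Vantage), …
The 5 highest are Verdant, Helix, Hale, Sable, Meridian.
First losing bid is Willow's $43,500, which sets the uniform price.
Vantage does not win → pays $0.

Vantage pays $0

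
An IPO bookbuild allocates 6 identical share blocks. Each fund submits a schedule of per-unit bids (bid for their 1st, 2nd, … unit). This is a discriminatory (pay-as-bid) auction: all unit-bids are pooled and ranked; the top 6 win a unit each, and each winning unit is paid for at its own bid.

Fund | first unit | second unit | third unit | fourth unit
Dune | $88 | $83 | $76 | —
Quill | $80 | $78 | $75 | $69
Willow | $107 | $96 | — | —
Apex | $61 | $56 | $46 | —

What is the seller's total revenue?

All unit-bids, highest first — top 6: 107 (Willow-1), 96 (Willow-2), 88 (Dune-1), 83 (Dune-2), 80 (Quill-1), 78 (Quill-2)
Next rejected bid: $76 (not a price — pay-as-bid).
Each winning unit pays its own bid.
Revenue = 107 + 96 + 88 + 83 + 80 + 78 = $532.

Total revenue: $532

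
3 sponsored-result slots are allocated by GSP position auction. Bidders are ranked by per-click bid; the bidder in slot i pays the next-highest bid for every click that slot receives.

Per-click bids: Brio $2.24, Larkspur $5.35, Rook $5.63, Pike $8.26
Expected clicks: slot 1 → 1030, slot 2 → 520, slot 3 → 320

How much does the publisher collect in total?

Per-click bids in order: $8.26 (Pike) > $5.63 (Rook) > $5.35 (Larkspur) > $2.24 (Brio)
Slot 1: Pike pays $5.63 × 1030 = $5798.90
Slot 2: Rook pays $5.35 × 520 = $2782.00
Slot 3: Larkspur pays $2.24 × 320 = $716.80
Total = $9297.70

Total revenue: $9297.70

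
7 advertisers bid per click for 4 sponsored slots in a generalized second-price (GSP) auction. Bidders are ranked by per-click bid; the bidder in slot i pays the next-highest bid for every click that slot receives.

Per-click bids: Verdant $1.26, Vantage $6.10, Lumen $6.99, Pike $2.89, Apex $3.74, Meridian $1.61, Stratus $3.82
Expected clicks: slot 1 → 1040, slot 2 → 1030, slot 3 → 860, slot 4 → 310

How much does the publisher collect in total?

Per-click bids in order: $6.99 (Lumen) > $6.10 (Vantage) > $3.82 (Stratus) > $3.74 (Apex) > $2.89 (Pike) > …
Slot 1: Lumen pays $6.10 × 1040 = $6344.00
Slot 2: Vantage pays $3.82 × 1030 = $3934.60
Slot 3: Stratus pays $3.74 × 860 = $3216.40
Slot 4: Apex pays $2.89 × 310 = $895.90
Total = $14390.90

Total revenue: $14390.90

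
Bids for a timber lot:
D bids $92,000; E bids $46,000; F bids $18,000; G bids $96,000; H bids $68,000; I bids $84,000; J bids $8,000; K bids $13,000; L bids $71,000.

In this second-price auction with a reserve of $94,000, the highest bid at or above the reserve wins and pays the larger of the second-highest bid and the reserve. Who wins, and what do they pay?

G pays $94,000

Bids in order: 96,000 (G) > 92,000 (D) > 84,000 (I) > 71,000 (L) > 68,000 (H) > 46,000 (E) > …
Highest eligible bid: G at $96,000.
Second-highest bid $92,000 is below the reserve $94,000, so the reserve binds → payment $94,000.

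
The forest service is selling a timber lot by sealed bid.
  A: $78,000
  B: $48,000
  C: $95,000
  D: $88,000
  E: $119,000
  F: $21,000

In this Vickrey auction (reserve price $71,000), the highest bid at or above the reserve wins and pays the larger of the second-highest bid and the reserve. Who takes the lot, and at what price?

Sorting bids: 119,000 (E) > 95,000 (C) > 88,000 (D) > 78,000 (A) > 48,000 (B) > 21,000 (F)
E has the top bid at or above the reserve ($119,000).
max(second-highest $95,000, reserve $71,000) = $95,000; the reserve does not bind.

E pays $95,000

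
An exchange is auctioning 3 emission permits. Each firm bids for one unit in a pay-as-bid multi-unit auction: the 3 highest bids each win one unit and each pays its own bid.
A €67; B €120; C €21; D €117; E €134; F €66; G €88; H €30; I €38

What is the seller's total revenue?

Ordering the bids: 134 (E), 120 (B), 117 (D), 88 (G), 67 (A), …
The 3 highest are E, B, D.
Total revenue = 134 + 120 + 117 = €371.

Total revenue: €371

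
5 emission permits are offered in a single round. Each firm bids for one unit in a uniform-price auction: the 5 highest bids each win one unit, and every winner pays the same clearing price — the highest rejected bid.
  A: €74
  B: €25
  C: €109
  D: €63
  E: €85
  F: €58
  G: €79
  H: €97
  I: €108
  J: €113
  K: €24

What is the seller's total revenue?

Total revenue: €395

Sorting: 113 (J), 109 (C), 108 (I), 97 (H), 85 (E), 79 (G), 74 (A), …
The 5 highest are J, C, I, H, E.
First losing bid is G's €79, which sets the uniform price.
Total revenue = 5 × €79 = €395.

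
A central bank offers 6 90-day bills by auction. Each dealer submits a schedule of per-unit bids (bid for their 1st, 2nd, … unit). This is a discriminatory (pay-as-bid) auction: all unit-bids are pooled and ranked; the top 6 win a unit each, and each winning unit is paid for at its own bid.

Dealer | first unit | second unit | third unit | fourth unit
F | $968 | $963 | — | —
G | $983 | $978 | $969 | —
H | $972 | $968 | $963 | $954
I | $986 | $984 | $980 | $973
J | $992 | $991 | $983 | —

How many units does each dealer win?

G 1, I 2, J 3

Merging the schedules and taking the best 6: 992 (J-1), 991 (J-2), 986 (I-1), 984 (I-2), 983 (G-1), 983 (J-3)
Next rejected bid: $980 (not a price — pay-as-bid).
Allocation: G 1, I 2, J 3.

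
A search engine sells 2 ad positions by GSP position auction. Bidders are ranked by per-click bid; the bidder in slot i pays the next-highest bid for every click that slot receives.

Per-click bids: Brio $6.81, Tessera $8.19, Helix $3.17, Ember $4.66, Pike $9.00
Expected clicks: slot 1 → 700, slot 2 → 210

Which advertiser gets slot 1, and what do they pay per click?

Pike; $8.19 per click

Ranked by bid: $9.00 (Pike) > $8.19 (Tessera) > $6.81 (Brio) > …
Slot 1 goes to the first-ranked bidder, Pike, who pays the next bid down: $8.19/click.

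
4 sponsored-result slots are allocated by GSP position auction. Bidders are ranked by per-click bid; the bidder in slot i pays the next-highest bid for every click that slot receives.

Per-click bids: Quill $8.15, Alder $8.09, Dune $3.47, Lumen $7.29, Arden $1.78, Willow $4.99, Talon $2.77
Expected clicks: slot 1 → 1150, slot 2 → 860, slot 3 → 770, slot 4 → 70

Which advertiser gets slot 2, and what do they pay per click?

Alder; $7.29 per click

Per-click bids in order: $8.15 (Quill) > $8.09 (Alder) > $7.29 (Lumen) > $4.99 (Willow) > $3.47 (Dune) > …
Slot 2 goes to the second-ranked bidder, Alder, who pays the next bid down: $7.29/click.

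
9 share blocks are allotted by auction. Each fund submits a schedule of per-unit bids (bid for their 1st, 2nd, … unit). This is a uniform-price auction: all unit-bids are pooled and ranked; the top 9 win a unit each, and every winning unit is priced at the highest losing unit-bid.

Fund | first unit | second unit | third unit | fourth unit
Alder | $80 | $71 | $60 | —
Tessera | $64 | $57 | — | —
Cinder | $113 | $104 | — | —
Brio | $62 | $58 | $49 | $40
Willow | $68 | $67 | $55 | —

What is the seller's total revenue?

Total revenue: $522

Pooled unit-bids ranked (top 9): 113 (Cinder-1), 104 (Cinder-2), 80 (Alder-1), 71 (Alder-2), 68 (Willow-1), 67 (Willow-2), 64 (Tessera-1), 62 (Brio-1), 60 (Alder-3)
First bid not allocated: $58.
Allocation: Alder 3, Brio 1, Cinder 2, Tessera 1, Willow 2. Every unit priced at $58.
Revenue = 9 × 58 = $522.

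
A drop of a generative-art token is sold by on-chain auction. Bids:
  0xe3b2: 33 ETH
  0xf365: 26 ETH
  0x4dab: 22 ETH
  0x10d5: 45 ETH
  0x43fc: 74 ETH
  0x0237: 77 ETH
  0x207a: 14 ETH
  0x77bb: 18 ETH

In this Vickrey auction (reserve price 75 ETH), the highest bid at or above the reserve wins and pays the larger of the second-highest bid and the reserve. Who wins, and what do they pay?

0x0237 pays 75 ETH

Rule: the highest bid at or above the reserve wins and pays the larger of the second-highest bid and the reserve.
Sorting bids: 77 (0x0237) > 74 (0x43fc) > 45 (0x10d5) > 33 (0xe3b2) > 26 (0xf365) > 22 (0x4dab) > …
0x0237 has the top bid at or above the reserve (77 ETH).
Second-highest bid 74 ETH is below the reserve 75 ETH, so the reserve binds → payment 75 ETH.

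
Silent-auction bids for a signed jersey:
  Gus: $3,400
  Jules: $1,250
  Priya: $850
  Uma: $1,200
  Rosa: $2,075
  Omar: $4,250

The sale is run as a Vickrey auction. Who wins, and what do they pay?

Rule: the highest bidder wins and pays the second-highest bid.
Sorting bids: 4,250 (Omar) > 3,400 (Gus) > 2,075 (Rosa) > 1,250 (Jules) > 1,200 (Uma) > 850 (Priya)
Second-price: Omar pays Gus's bid of $3,400.

Omar pays $3,400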